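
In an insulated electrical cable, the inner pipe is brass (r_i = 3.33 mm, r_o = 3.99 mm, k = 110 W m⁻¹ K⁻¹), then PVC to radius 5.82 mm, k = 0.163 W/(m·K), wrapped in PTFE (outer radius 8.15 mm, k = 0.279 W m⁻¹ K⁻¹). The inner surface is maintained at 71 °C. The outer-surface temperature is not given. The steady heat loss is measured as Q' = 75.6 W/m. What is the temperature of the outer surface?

Sum the resistances:
  R'_brass = ln(0.00399/0.00333)/(2πk) = 0.1808/(2π·110) = 2.616×10^-4 m·K/W
  R'_PVC = ln(0.00582/0.00399)/(2πk) = 0.3775/(2π·0.163) = 0.3686 m·K/W
  R'_PTFE = ln(0.00815/0.00582)/(2πk) = 0.3367/(2π·0.279) = 0.1921 m·K/W
ΣR = 0.5609 m·K/W
ΔT = Q'·ΣR = 75.6 × 0.5609 = 42.40 K
Heat flows outward, so T_out = T_in − ΔT = 71 − 42.40 = 28.6 °C

T_out = 28.6 °C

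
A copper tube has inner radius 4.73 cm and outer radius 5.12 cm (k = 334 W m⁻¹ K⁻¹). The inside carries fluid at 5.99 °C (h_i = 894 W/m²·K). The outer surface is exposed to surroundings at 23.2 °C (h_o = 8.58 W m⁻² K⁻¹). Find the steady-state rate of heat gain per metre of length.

Q' = 47.0 W/m

Resistance network (inner→outer):
  R'_conv,in = 1/(2πr h) = 1/(2π·0.0473·894) = 0.003764 m·K/W
  R'_copper = ln(0.0512/0.0473)/(2πk) = 0.07923/(2π·334) = 3.775×10^-5 m·K/W
  R'_conv,out = 1/(2πr h) = 1/(2π·0.0512·8.58) = 0.3623 m·K/W
ΣR = 0.003764 + 3.775×10^-5 + 0.3623 = 0.3661 m·K/W
Q' = ΔT/ΣR = (5.99 °C − 23.2 °C)/0.3661 = -47.0 W/m
(Negative Q' ⇒ heat flows inward; heat gain = 47.0 W/m.)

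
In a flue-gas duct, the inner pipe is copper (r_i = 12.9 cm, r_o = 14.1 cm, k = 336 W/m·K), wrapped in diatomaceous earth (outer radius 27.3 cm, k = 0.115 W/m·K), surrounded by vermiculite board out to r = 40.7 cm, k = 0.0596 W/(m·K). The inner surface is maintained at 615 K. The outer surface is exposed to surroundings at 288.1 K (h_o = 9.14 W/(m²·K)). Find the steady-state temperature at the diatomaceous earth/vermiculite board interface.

T = 467 K

Series thermal resistances, inner to outer:
  R'_copper = ln(0.141/0.129)/(2πk) = 0.08895/(2π·336) = 4.213×10^-5 m·K/W
  R'_diatomaceous earth = ln(0.273/0.141)/(2πk) = 0.6607/(2π·0.115) = 0.9144 m·K/W
  R'_vermiculite board = ln(0.407/0.273)/(2πk) = 0.3993/(2π·0.0596) = 1.066 m·K/W
  R'_conv,out = 1/(2πr h) = 1/(2π·0.407·9.14) = 0.04278 m·K/W
ΣR = 4.213×10^-5 + 0.9144 + 1.066 + 0.04278 = 2.023 m·K/W
Q' = ΔT/ΣR = (615 K − 288.1 K)/2.023 = 161.6 W/m
From the inner boundary to the diatomaceous earth/vermiculite board interface, ΣR_partial = 0.9144 m·K/W.
T_interface = T_in − Q'·ΣR_partial = 615 K − (161.6)(0.9144) = 467 K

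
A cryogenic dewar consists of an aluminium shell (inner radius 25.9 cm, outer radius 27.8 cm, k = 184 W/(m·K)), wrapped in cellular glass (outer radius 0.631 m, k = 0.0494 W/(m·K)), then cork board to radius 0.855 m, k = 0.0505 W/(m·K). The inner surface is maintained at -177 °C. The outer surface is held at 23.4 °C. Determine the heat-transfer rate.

Series thermal resistances, inner to outer:
  R_aluminium = (1/0.259 − 1/0.278)/(4πk) = 0.2639/(4π·184) = 1.141×10^-4 K/W
  R_cellular glass = (1/0.278 − 1/0.631)/(4πk) = 2.012/(4π·0.0494) = 3.242 K/W
  R_cork board = (1/0.631 − 1/0.855)/(4πk) = 0.4152/(4π·0.0505) = 0.6543 K/W
ΣR = 1.141×10^-4 + 3.242 + 0.6543 = 3.896 K/W
Q = ΔT/ΣR = (-177 °C − 23.4 °C)/3.896 = -51.4 W
(Negative Q ⇒ heat flows inward; heat gain = 51.4 W.)

Q = 51.4 W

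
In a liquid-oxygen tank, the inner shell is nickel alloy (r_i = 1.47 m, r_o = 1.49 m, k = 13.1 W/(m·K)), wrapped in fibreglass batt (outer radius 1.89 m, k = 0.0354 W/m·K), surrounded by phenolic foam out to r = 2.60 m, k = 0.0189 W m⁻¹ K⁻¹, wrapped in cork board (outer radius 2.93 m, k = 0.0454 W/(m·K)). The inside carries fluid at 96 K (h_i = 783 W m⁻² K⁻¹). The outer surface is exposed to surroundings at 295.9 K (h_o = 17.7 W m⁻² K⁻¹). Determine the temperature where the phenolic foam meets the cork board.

Series thermal resistances, inner to outer:
  R_conv,in = 1/(4πr²h) = 1/(4π·1.47²·783) = 4.703×10^-5 K/W
  R_nickel alloy = (1/1.47 − 1/1.49)/(4πk) = 0.009131/(4π·13.1) = 5.547×10^-5 K/W
  R_fibreglass batt = (1/1.49 − 1/1.89)/(4πk) = 0.1420/(4π·0.0354) = 0.3193 K/W
  R_phenolic foam = (1/1.89 − 1/2.60)/(4πk) = 0.1445/(4π·0.0189) = 0.6083 K/W
  R_cork board = (1/2.60 − 1/2.93)/(4πk) = 0.04332/(4π·0.0454) = 0.07593 K/W
  R_conv,out = 1/(4πr²h) = 1/(4π·2.93²·17.7) = 5.237×10^-4 K/W
ΣR = 4.703×10^-5 + 5.547×10^-5 + 0.3193 + 0.6083 + 0.07593 + 5.237×10^-4 = 1.004 K/W
Q = ΔT/ΣR = (96 K − 295.9 K)/1.004 = -199.1 W
From the inner boundary to the phenolic foam/cork board interface, ΣR_partial = 0.9277 K/W.
T_interface = T_in − Q·ΣR_partial = 96 K − (-199.1)(0.9277) = 280.7 K

T = 280.7 K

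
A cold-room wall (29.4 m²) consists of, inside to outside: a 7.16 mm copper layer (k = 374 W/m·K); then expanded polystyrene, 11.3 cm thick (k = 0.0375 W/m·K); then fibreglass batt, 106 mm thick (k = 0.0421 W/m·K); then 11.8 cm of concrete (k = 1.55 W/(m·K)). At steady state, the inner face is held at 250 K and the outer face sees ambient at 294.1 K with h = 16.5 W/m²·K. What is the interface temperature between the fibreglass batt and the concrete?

Series thermal resistances, inner to outer:
  R_copper = L/(kA) = 0.00716/(374·29.4) = 6.512×10^-7 K/W
  R_expanded polystyrene = L/(kA) = 0.113/(0.0375·29.4) = 0.1025 K/W
  R_fibreglass batt = L/(kA) = 0.106/(0.0421·29.4) = 0.08564 K/W
  R_concrete = L/(kA) = 0.118/(1.55·29.4) = 0.002589 K/W
  R_conv,out = 1/(hA) = 1/(16.5·29.4) = 0.002061 K/W
ΣR = 6.512×10^-7 + 0.1025 + 0.08564 + 0.002589 + 0.002061 = 0.1928 K/W
Q = ΔT/ΣR = (250 K − 294.1 K)/0.1928 = -228.7 W
From the inner boundary to the fibreglass batt/concrete interface, ΣR_partial = 0.1881 K/W.
T_interface = T_in − Q·ΣR_partial = 250 K − (-228.7)(0.1881) = 293.0 K

T = 293.0 K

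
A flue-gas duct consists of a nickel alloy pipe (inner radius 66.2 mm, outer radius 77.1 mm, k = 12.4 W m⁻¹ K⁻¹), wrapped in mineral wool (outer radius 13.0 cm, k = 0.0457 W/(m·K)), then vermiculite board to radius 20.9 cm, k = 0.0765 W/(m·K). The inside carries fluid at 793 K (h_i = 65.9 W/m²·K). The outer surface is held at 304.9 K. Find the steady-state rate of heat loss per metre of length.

Resistance network (inner→outer):
  R'_conv,in = 1/(2πr h) = 1/(2π·0.0662·65.9) = 0.03648 m·K/W
  R'_nickel alloy = ln(0.0771/0.0662)/(2πk) = 0.1524/(2π·12.4) = 0.001956 m·K/W
  R'_mineral wool = ln(0.130/0.0771)/(2πk) = 0.5224/(2π·0.0457) = 1.819 m·K/W
  R'_vermiculite board = ln(0.209/0.130)/(2πk) = 0.4748/(2π·0.0765) = 0.9878 m·K/W
ΣR = 0.03648 + 0.001956 + 1.819 + 0.9878 = 2.845 m·K/W
Q' = ΔT/ΣR = (793 K − 304.9 K)/2.845 = 172 W/m

Q' = 172 W/m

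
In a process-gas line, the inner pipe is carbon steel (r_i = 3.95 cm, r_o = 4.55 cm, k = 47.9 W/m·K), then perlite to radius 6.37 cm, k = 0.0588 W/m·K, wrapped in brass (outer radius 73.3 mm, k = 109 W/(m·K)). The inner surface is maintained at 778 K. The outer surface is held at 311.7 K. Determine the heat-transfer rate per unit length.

Q' = 512 W/m

Series thermal resistances, inner to outer:
  R'_carbon steel = ln(0.0455/0.0395)/(2πk) = 0.1414/(2π·47.9) = 4.699×10^-4 m·K/W
  R'_perlite = ln(0.0637/0.0455)/(2πk) = 0.3365/(2π·0.0588) = 0.9107 m·K/W
  R'_brass = ln(0.0733/0.0637)/(2πk) = 0.1404/(2π·109) = 2.050×10^-4 m·K/W
ΣR = 4.699×10^-4 + 0.9107 + 2.050×10^-4 = 0.9114 m·K/W
Q' = ΔT/ΣR = (778 K − 311.7 K)/0.9114 = 512 W/m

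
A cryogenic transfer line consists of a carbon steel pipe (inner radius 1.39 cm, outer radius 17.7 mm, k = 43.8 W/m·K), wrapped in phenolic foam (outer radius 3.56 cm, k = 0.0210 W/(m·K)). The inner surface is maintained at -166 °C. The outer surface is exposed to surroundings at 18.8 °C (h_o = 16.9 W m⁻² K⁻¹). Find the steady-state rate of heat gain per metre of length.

Q' = 33.2 W/m

Series thermal resistances, inner to outer:
  R'_carbon steel = ln(0.0177/0.0139)/(2πk) = 0.2417/(2π·43.8) = 8.782×10^-4 m·K/W
  R'_phenolic foam = ln(0.0356/0.0177)/(2πk) = 0.6988/(2π·0.0210) = 5.296 m·K/W
  R'_conv,out = 1/(2πr h) = 1/(2π·0.0356·16.9) = 0.2645 m·K/W
ΣR = 8.782×10^-4 + 5.296 + 0.2645 = 5.561 m·K/W
Q' = ΔT/ΣR = (-166 °C − 18.8 °C)/5.561 = -33.2 W/m
(Negative Q' ⇒ heat flows inward; heat gain = 33.2 W/m.)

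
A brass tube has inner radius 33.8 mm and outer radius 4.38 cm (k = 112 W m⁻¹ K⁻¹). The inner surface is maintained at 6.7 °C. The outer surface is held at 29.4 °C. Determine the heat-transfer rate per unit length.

Q' = 2πk·ΔT/ln(r₂/r₁) = 2π × 112 × 22.7 / ln(0.0438/0.0338) = 61600 W/m

Q' = 61.6 kW/m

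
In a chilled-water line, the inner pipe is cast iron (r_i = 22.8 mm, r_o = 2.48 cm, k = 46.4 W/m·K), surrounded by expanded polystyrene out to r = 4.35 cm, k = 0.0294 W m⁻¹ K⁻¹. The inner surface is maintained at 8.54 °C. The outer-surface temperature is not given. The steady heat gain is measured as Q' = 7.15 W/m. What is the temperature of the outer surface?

Series resistances:
  R'_cast iron = ln(0.0248/0.0228)/(2πk) = 0.08408/(2π·46.4) = 2.884×10^-4 m·K/W
  R'_expanded polystyrene = ln(0.0435/0.0248)/(2πk) = 0.5619/(2π·0.0294) = 3.042 m·K/W
ΣR = 3.042 m·K/W
ΔT = Q'·ΣR = 7.15 × 3.042 = 21.75 K
Heat flows inward, so T_out = T_in + ΔT = 8.54 + 21.75 = 30.3 °C

T_out = 30.3 °C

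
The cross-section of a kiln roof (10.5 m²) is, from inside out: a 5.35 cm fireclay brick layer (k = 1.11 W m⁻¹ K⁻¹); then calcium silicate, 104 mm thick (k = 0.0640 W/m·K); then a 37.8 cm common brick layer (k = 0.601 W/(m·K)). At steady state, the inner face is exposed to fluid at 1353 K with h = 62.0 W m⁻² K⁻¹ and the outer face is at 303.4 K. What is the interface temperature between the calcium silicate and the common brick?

Resistance network (inner→outer):
  R_conv,in = 1/(hA) = 1/(62.0·10.5) = 0.001536 K/W
  R_fireclay brick = L/(kA) = 0.0535/(1.11·10.5) = 0.004590 K/W
  R_calcium silicate = L/(kA) = 0.104/(0.0640·10.5) = 0.1548 K/W
  R_common brick = L/(kA) = 0.378/(0.601·10.5) = 0.05990 K/W
ΣR = 0.001536 + 0.004590 + 0.1548 + 0.05990 = 0.2208 K/W
Q = ΔT/ΣR = (1353 K − 303.4 K)/0.2208 = 4754 W
From the inner boundary to the calcium silicate/common brick interface, ΣR_partial = 0.1609 K/W.
T_interface = T_in − Q·ΣR_partial = 1353 K − (4754)(0.1609) = 588 K

T = 588 K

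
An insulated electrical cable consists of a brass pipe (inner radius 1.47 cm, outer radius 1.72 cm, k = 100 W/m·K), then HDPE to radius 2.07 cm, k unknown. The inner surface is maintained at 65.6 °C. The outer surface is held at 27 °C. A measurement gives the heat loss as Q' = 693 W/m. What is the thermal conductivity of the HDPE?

ΣR = ΔT/Q' = |65.6 − 27|/693 = 0.05570 m·K/W
Known resistances:
  R'_brass = ln(0.0172/0.0147)/(2πk) = 0.1571/(2π·100) = 2.500×10^-4 m·K/W
R_HDPE = ΣR − ΣR_known = 0.05570 − 2.500×10^-4 = 0.05545 m·K/W
ln(r₂/r₁)/(2πk) = 0.05545 ⇒ k = 0.1852/(2π·0.05545) = 0.532 W/m·K

k = 0.532 W/m·K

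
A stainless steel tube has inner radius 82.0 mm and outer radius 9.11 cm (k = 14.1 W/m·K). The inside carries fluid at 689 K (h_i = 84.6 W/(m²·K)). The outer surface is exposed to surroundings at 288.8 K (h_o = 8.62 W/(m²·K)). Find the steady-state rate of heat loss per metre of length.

Q' = 1760 W/m

Treat each layer as a resistance in series:
  R'_conv,in = 1/(2πr h) = 1/(2π·0.0820·84.6) = 0.02294 m·K/W
  R'_stainless steel = ln(0.0911/0.0820)/(2πk) = 0.1052/(2π·14.1) = 0.001188 m·K/W
  R'_conv,out = 1/(2πr h) = 1/(2π·0.0911·8.62) = 0.2027 m·K/W
ΣR = 0.02294 + 0.001188 + 0.2027 = 0.2268 m·K/W
Q' = ΔT/ΣR = (689 K − 288.8 K)/0.2268 = 1760 W/m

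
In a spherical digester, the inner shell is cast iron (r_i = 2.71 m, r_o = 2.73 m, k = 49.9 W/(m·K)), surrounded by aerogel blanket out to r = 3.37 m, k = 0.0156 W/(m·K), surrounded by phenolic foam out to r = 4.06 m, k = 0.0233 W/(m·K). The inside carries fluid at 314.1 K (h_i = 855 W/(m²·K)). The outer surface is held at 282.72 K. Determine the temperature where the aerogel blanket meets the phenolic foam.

Resistance network (inner→outer):
  R_conv,in = 1/(4πr²h) = 1/(4π·2.71²·855) = 1.267×10^-5 K/W
  R_cast iron = (1/2.71 − 1/2.73)/(4πk) = 0.002703/(4π·49.9) = 4.311×10^-6 K/W
  R_aerogel blanket = (1/2.73 − 1/3.37)/(4πk) = 0.06956/(4π·0.0156) = 0.3549 K/W
  R_phenolic foam = (1/3.37 − 1/4.06)/(4πk) = 0.05043/(4π·0.0233) = 0.1722 K/W
ΣR = 1.267×10^-5 + 4.311×10^-6 + 0.3549 + 0.1722 = 0.5271 K/W
Q = ΔT/ΣR = (314.1 K − 282.72 K)/0.5271 = 59.53 W
From the inner boundary to the aerogel blanket/phenolic foam interface, ΣR_partial = 0.3549 K/W.
T_interface = T_in − Q·ΣR_partial = 314.1 K − (59.53)(0.3549) = 293.0 K

T = 293.0 K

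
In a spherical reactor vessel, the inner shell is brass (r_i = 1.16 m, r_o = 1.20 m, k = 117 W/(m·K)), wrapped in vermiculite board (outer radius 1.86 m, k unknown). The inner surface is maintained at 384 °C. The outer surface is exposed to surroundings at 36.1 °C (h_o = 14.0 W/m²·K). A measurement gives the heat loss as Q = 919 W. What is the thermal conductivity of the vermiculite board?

k = 0.0624 W/m·K

ΣR = ΔT/Q = |384 − 36.1|/919 = 0.3786 K/W
Known resistances:
  R_brass = (1/1.16 − 1/1.20)/(4πk) = 0.02874/(4π·117) = 1.954×10^-5 K/W
  R_conv,out = 1/(4πr²h) = 1/(4π·1.86²·14.0) = 0.001643 K/W
R_vermiculite board = ΣR − ΣR_known = 0.3786 − 0.001663 = 0.3769 K/W
(1/r₁−1/r₂)/(4πk) = 0.3769 ⇒ k = 0.2957/(4π·0.3769) = 0.0624 W/m·K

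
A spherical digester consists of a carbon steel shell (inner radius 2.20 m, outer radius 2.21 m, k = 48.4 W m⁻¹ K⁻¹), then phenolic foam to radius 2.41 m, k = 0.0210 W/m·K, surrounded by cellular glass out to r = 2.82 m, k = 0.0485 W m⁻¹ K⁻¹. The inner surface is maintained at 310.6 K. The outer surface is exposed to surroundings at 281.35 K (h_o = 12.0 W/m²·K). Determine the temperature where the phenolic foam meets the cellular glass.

T = 293.4 K

Resistance network (inner→outer):
  R_carbon steel = (1/2.20 − 1/2.21)/(4πk) = 0.002057/(4π·48.4) = 3.382×10^-6 K/W
  R_phenolic foam = (1/2.21 − 1/2.41)/(4πk) = 0.03755/(4π·0.0210) = 0.1423 K/W
  R_cellular glass = (1/2.41 − 1/2.82)/(4πk) = 0.06033/(4π·0.0485) = 0.09898 K/W
  R_conv,out = 1/(4πr²h) = 1/(4π·2.82²·12.0) = 8.339×10^-4 K/W
ΣR = 3.382×10^-6 + 0.1423 + 0.09898 + 8.339×10^-4 = 0.2421 K/W
Q = ΔT/ΣR = (310.6 K − 281.35 K)/0.2421 = 120.8 W
From the inner boundary to the phenolic foam/cellular glass interface, ΣR_partial = 0.1423 K/W.
T_interface = T_in − Q·ΣR_partial = 310.6 K − (120.8)(0.1423) = 293.4 K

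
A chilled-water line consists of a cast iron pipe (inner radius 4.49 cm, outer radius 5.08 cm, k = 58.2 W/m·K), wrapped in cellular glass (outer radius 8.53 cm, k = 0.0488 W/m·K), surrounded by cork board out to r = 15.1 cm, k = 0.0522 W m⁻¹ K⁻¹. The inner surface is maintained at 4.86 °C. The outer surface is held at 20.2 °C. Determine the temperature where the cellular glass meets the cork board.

Resistance network (inner→outer):
  R'_cast iron = ln(0.0508/0.0449)/(2πk) = 0.1235/(2π·58.2) = 3.376×10^-4 m·K/W
  R'_cellular glass = ln(0.0853/0.0508)/(2πk) = 0.5183/(2π·0.0488) = 1.690 m·K/W
  R'_cork board = ln(0.151/0.0853)/(2πk) = 0.5711/(2π·0.0522) = 1.741 m·K/W
ΣR = 3.376×10^-4 + 1.690 + 1.741 = 3.431 m·K/W
Q' = ΔT/ΣR = (4.86 °C − 20.2 °C)/3.431 = -4.471 W/m
From the inner boundary to the cellular glass/cork board interface, ΣR_partial = 1.690 m·K/W.
T_interface = T_in − Q'·ΣR_partial = 4.86 °C − (-4.471)(1.690) = 12.4 °C

T = 12.4 °C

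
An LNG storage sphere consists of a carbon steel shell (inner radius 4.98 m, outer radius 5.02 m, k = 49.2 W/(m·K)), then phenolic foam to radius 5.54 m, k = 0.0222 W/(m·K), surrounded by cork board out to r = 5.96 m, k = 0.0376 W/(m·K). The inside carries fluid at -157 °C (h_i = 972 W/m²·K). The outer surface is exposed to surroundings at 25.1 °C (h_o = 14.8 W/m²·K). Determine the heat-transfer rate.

Q = 1940 W

Series thermal resistances, inner to outer:
  R_conv,in = 1/(4πr²h) = 1/(4π·4.98²·972) = 3.301×10^-6 K/W
  R_carbon steel = (1/4.98 − 1/5.02)/(4πk) = 0.001600/(4π·49.2) = 2.588×10^-6 K/W
  R_phenolic foam = (1/5.02 − 1/5.54)/(4πk) = 0.01870/(4π·0.0222) = 0.06702 K/W
  R_cork board = (1/5.54 − 1/5.96)/(4πk) = 0.01272/(4π·0.0376) = 0.02692 K/W
  R_conv,out = 1/(4πr²h) = 1/(4π·5.96²·14.8) = 1.514×10^-4 K/W
ΣR = 3.301×10^-6 + 2.588×10^-6 + 0.06702 + 0.02692 + 1.514×10^-4 = 0.09410 K/W
Q = ΔT/ΣR = (-157 °C − 25.1 °C)/0.09410 = -1940 W
(Negative Q ⇒ heat flows inward; heat gain = 1940 W.)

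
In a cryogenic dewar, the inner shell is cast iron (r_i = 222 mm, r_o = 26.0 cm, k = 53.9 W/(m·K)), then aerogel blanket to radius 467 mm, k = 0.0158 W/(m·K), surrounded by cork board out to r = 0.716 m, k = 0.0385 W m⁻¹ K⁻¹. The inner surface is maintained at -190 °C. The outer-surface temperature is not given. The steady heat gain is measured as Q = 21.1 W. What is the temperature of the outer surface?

Sum the resistances:
  R_cast iron = (1/0.222 − 1/0.260)/(4πk) = 0.6584/(4π·53.9) = 9.720×10^-4 K/W
  R_aerogel blanket = (1/0.260 − 1/0.467)/(4πk) = 1.705/(4π·0.0158) = 8.586 K/W
  R_cork board = (1/0.467 − 1/0.716)/(4πk) = 0.7447/(4π·0.0385) = 1.539 K/W
ΣR = 10.13 K/W
ΔT = Q·ΣR = 21.1 × 10.13 = 213.7 K
Heat flows inward, so T_out = T_in + ΔT = -190 + 213.7 = 23.7 °C

T_out = 23.7 °C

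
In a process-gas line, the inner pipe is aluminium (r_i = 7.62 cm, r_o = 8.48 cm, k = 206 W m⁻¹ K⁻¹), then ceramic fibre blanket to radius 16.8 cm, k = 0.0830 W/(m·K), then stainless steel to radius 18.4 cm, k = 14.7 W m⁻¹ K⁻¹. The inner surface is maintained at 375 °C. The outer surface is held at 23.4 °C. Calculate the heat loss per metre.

Q' = 268 W/m

Resistance network (inner→outer):
  R'_aluminium = ln(0.0848/0.0762)/(2πk) = 0.1069/(2π·206) = 8.262×10^-5 m·K/W
  R'_ceramic fibre blanket = ln(0.168/0.0848)/(2πk) = 0.6837/(2π·0.0830) = 1.311 m·K/W
  R'_stainless steel = ln(0.184/0.168)/(2πk) = 0.09097/(2π·14.7) = 9.849×10^-4 m·K/W
ΣR = 8.262×10^-5 + 1.311 + 9.849×10^-4 = 1.312 m·K/W
Q' = ΔT/ΣR = (375 °C − 23.4 °C)/1.312 = 268 W/m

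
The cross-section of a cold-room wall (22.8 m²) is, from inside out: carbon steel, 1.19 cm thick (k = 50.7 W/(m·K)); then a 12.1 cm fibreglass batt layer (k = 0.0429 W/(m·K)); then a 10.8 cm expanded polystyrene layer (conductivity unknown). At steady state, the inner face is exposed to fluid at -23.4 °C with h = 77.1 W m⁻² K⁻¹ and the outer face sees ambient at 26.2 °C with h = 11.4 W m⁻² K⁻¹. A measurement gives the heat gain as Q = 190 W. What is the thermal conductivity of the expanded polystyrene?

k = 0.0356 W/m·K

ΣR = ΔT/Q = |-23.4 − 26.2|/190 = 0.2611 K/W
Known resistances:
  R_conv,in = 1/(hA) = 1/(77.1·22.8) = 5.689×10^-4 K/W
  R_carbon steel = L/(kA) = 0.0119/(50.7·22.8) = 1.029×10^-5 K/W
  R_fibreglass batt = L/(kA) = 0.121/(0.0429·22.8) = 0.1237 K/W
  R_conv,out = 1/(hA) = 1/(11.4·22.8) = 0.003847 K/W
R_expanded polystyrene = ΣR − ΣR_known = 0.2611 − 0.1281 = 0.1330 K/W
L/(kA) = 0.1330 ⇒ k = 0.108/(0.1330·22.8) = 0.0356 W/m·K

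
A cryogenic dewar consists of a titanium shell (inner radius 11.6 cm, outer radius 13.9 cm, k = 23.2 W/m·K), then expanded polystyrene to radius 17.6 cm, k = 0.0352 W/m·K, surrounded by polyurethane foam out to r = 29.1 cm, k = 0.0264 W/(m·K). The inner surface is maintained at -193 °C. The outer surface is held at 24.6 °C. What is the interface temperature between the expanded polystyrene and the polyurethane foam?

Treat each layer as a resistance in series:
  R_titanium = (1/0.116 − 1/0.139)/(4πk) = 1.426/(4π·23.2) = 0.004893 K/W
  R_expanded polystyrene = (1/0.139 − 1/0.176)/(4πk) = 1.512/(4π·0.0352) = 3.419 K/W
  R_polyurethane foam = (1/0.176 − 1/0.291)/(4πk) = 2.245/(4π·0.0264) = 6.768 K/W
ΣR = 0.004893 + 3.419 + 6.768 = 10.19 K/W
Q = ΔT/ΣR = (-193 °C − 24.6 °C)/10.19 = -21.35 W
From the inner boundary to the expanded polystyrene/polyurethane foam interface, ΣR_partial = 3.424 K/W.
T_interface = T_in − Q·ΣR_partial = -193 °C − (-21.35)(3.424) = -120 °C

T = -120 °C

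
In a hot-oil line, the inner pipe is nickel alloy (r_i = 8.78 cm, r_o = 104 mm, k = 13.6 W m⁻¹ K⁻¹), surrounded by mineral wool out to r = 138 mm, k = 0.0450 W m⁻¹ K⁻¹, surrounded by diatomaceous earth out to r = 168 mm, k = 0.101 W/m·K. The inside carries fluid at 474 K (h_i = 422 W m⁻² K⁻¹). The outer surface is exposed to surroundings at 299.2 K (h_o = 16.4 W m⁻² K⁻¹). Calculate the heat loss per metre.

Q' = 127 W/m

Series thermal resistances, inner to outer:
  R'_conv,in = 1/(2πr h) = 1/(2π·0.0878·422) = 0.004295 m·K/W
  R'_nickel alloy = ln(0.104/0.0878)/(2πk) = 0.1693/(2π·13.6) = 0.001982 m·K/W
  R'_mineral wool = ln(0.138/0.104)/(2πk) = 0.2829/(2π·0.0450) = 1.000 m·K/W
  R'_diatomaceous earth = ln(0.168/0.138)/(2πk) = 0.1967/(2π·0.101) = 0.3100 m·K/W
  R'_conv,out = 1/(2πr h) = 1/(2π·0.168·16.4) = 0.05777 m·K/W
ΣR = 0.004295 + 0.001982 + 1.000 + 0.3100 + 0.05777 = 1.374 m·K/W
Q' = ΔT/ΣR = (474 K − 299.2 K)/1.374 = 127 W/m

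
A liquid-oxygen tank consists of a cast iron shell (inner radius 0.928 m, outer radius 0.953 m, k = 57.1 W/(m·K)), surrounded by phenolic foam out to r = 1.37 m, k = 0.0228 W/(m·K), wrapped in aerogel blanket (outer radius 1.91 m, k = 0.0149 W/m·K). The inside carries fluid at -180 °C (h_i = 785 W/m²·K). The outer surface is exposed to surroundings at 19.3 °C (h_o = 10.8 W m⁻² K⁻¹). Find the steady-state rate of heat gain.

Treat each layer as a resistance in series:
  R_conv,in = 1/(4πr²h) = 1/(4π·0.928²·785) = 1.177×10^-4 K/W
  R_cast iron = (1/0.928 − 1/0.953)/(4πk) = 0.02827/(4π·57.1) = 3.940×10^-5 K/W
  R_phenolic foam = (1/0.953 − 1/1.37)/(4πk) = 0.3194/(4π·0.0228) = 1.115 K/W
  R_aerogel blanket = (1/1.37 − 1/1.91)/(4πk) = 0.2064/(4π·0.0149) = 1.102 K/W
  R_conv,out = 1/(4πr²h) = 1/(4π·1.91²·10.8) = 0.002020 K/W
ΣR = 1.177×10^-4 + 3.940×10^-5 + 1.115 + 1.102 + 0.002020 = 2.219 K/W
Q = ΔT/ΣR = (-180 °C − 19.3 °C)/2.219 = -89.8 W
(Negative Q ⇒ heat flows inward; heat gain = 89.8 W.)

Q = 89.8 W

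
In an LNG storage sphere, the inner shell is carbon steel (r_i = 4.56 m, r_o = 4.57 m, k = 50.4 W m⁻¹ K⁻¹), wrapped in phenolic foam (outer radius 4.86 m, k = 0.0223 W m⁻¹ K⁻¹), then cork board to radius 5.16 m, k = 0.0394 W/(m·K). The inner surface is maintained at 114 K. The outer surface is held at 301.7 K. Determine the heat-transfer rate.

Series thermal resistances, inner to outer:
  R_carbon steel = (1/4.56 − 1/4.57)/(4πk) = 4.799×10^-4/(4π·50.4) = 7.577×10^-7 K/W
  R_phenolic foam = (1/4.57 − 1/4.86)/(4πk) = 0.01306/(4π·0.0223) = 0.04659 K/W
  R_cork board = (1/4.86 − 1/5.16)/(4πk) = 0.01196/(4π·0.0394) = 0.02416 K/W
ΣR = 7.577×10^-7 + 0.04659 + 0.02416 = 0.07075 K/W
Q = ΔT/ΣR = (114 K − 301.7 K)/0.07075 = -2650 W
(Negative Q ⇒ heat flows inward; heat gain = 2650 W.)

Q = 2.65 kW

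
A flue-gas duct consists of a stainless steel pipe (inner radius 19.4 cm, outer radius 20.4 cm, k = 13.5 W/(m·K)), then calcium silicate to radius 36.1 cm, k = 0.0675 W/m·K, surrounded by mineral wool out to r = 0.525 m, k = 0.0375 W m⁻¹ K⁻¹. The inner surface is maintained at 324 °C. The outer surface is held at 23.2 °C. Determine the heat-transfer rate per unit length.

Q' = 102 W/m

Series thermal resistances, inner to outer:
  R'_stainless steel = ln(0.204/0.194)/(2πk) = 0.05026/(2π·13.5) = 5.925×10^-4 m·K/W
  R'_calcium silicate = ln(0.361/0.204)/(2πk) = 0.5708/(2π·0.0675) = 1.346 m·K/W
  R'_mineral wool = ln(0.525/0.361)/(2πk) = 0.3745/(2π·0.0375) = 1.590 m·K/W
ΣR = 5.925×10^-4 + 1.346 + 1.590 = 2.937 m·K/W
Q' = ΔT/ΣR = (324 °C − 23.2 °C)/2.937 = 102 W/m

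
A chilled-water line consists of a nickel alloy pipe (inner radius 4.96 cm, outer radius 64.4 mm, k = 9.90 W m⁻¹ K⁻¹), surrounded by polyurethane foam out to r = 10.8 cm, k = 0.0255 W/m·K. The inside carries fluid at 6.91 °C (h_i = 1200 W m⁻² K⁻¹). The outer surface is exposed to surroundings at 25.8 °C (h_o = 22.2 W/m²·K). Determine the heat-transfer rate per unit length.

Resistance network (inner→outer):
  R'_conv,in = 1/(2πr h) = 1/(2π·0.0496·1200) = 0.002674 m·K/W
  R'_nickel alloy = ln(0.0644/0.0496)/(2πk) = 0.2611/(2π·9.90) = 0.004198 m·K/W
  R'_polyurethane foam = ln(0.108/0.0644)/(2πk) = 0.5170/(2π·0.0255) = 3.227 m·K/W
  R'_conv,out = 1/(2πr h) = 1/(2π·0.108·22.2) = 0.06638 m·K/W
ΣR = 0.002674 + 0.004198 + 3.227 + 0.06638 = 3.300 m·K/W
Q' = ΔT/ΣR = (6.91 °C − 25.8 °C)/3.300 = -5.72 W/m
(Negative Q' ⇒ heat flows inward; heat gain = 5.72 W/m.)

Q' = 5.72 W/m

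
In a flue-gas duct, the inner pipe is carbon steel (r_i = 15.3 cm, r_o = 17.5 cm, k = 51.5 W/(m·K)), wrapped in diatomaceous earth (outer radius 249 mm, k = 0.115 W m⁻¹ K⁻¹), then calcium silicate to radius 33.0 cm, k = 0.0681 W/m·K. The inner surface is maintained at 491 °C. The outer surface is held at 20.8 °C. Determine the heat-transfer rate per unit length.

Q' = 410 W/m

Treat each layer as a resistance in series:
  R'_carbon steel = ln(0.175/0.153)/(2πk) = 0.1343/(2π·51.5) = 4.152×10^-4 m·K/W
  R'_diatomaceous earth = ln(0.249/0.175)/(2πk) = 0.3527/(2π·0.115) = 0.4881 m·K/W
  R'_calcium silicate = ln(0.330/0.249)/(2πk) = 0.2816/(2π·0.0681) = 0.6582 m·K/W
ΣR = 4.152×10^-4 + 0.4881 + 0.6582 = 1.147 m·K/W
Q' = ΔT/ΣR = (491 °C − 20.8 °C)/1.147 = 410 W/m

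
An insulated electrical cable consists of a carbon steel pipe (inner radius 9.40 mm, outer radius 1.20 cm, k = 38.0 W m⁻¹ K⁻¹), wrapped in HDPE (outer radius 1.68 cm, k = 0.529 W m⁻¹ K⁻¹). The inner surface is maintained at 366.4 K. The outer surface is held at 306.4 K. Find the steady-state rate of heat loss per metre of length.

Q' = 587 W/m

Treat each layer as a resistance in series:
  R'_carbon steel = ln(0.0120/0.00940)/(2πk) = 0.2442/(2π·38.0) = 0.001023 m·K/W
  R'_HDPE = ln(0.0168/0.0120)/(2πk) = 0.3365/(2π·0.529) = 0.1012 m·K/W
ΣR = 0.001023 + 0.1012 = 0.1022 m·K/W
Q' = ΔT/ΣR = (366.4 K − 306.4 K)/0.1022 = 587 W/m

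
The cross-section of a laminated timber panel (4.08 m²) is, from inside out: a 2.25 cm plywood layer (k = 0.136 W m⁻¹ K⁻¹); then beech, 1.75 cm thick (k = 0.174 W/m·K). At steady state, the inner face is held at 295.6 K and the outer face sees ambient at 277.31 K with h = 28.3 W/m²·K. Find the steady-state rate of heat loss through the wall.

Q = 248 W

Treat each layer as a resistance in series:
  R_plywood = L/(kA) = 0.0225/(0.136·4.08) = 0.04055 K/W
  R_beech = L/(kA) = 0.0175/(0.174·4.08) = 0.02465 K/W
  R_conv,out = 1/(hA) = 1/(28.3·4.08) = 0.008661 K/W
ΣR = 0.04055 + 0.02465 + 0.008661 = 0.07386 K/W
Q = ΔT/ΣR = (295.6 K − 277.31 K)/0.07386 = 248 W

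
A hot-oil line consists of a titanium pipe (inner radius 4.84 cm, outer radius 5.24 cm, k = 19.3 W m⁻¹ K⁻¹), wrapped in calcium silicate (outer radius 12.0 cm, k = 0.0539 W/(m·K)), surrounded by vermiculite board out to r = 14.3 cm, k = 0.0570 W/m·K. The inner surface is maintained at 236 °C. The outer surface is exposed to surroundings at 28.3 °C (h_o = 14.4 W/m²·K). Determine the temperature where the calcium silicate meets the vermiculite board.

Series thermal resistances, inner to outer:
  R'_titanium = ln(0.0524/0.0484)/(2πk) = 0.07941/(2π·19.3) = 6.548×10^-4 m·K/W
  R'_calcium silicate = ln(0.120/0.0524)/(2πk) = 0.8286/(2π·0.0539) = 2.447 m·K/W
  R'_vermiculite board = ln(0.143/0.120)/(2πk) = 0.1754/(2π·0.0570) = 0.4896 m·K/W
  R'_conv,out = 1/(2πr h) = 1/(2π·0.143·14.4) = 0.07729 m·K/W
ΣR = 6.548×10^-4 + 2.447 + 0.4896 + 0.07729 = 3.015 m·K/W
Q' = ΔT/ΣR = (236 °C − 28.3 °C)/3.015 = 68.89 W/m
From the inner boundary to the calcium silicate/vermiculite board interface, ΣR_partial = 2.448 m·K/W.
T_interface = T_in − Q'·ΣR_partial = 236 °C − (68.89)(2.448) = 67.4 °C

T = 67.4 °C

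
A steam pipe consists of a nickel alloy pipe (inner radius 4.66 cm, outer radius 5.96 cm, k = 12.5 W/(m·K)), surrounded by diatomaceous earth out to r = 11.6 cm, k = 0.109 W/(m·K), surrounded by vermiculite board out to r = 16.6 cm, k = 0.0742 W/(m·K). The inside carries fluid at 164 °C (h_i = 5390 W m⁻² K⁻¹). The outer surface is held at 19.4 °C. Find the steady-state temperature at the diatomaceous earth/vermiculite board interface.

Treat each layer as a resistance in series:
  R'_conv,in = 1/(2πr h) = 1/(2π·0.0466·5390) = 6.336×10^-4 m·K/W
  R'_nickel alloy = ln(0.0596/0.0466)/(2πk) = 0.2461/(2π·12.5) = 0.003133 m·K/W
  R'_diatomaceous earth = ln(0.116/0.0596)/(2πk) = 0.6659/(2π·0.109) = 0.9724 m·K/W
  R'_vermiculite board = ln(0.166/0.116)/(2πk) = 0.3584/(2π·0.0742) = 0.7687 m·K/W
ΣR = 6.336×10^-4 + 0.003133 + 0.9724 + 0.7687 = 1.745 m·K/W
Q' = ΔT/ΣR = (164 °C − 19.4 °C)/1.745 = 82.87 W/m
From the inner boundary to the diatomaceous earth/vermiculite board interface, ΣR_partial = 0.9762 m·K/W.
T_interface = T_in − Q'·ΣR_partial = 164 °C − (82.87)(0.9762) = 83.1 °C

T = 83.1 °C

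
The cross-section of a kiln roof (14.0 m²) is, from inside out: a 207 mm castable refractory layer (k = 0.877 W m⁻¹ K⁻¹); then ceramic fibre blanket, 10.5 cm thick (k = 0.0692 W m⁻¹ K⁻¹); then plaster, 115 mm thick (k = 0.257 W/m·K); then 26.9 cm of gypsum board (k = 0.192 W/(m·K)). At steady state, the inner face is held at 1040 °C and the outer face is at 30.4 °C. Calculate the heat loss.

Q = 3.92 kW

Treat each layer as a resistance in series:
  R_castable refractory = L/(kA) = 0.207/(0.877·14.0) = 0.01686 K/W
  R_ceramic fibre blanket = L/(kA) = 0.105/(0.0692·14.0) = 0.1084 K/W
  R_plaster = L/(kA) = 0.115/(0.257·14.0) = 0.03196 K/W
  R_gypsum board = L/(kA) = 0.269/(0.192·14.0) = 0.1001 K/W
ΣR = 0.01686 + 0.1084 + 0.03196 + 0.1001 = 0.2573 K/W
Q = ΔT/ΣR = (1040 °C − 30.4 °C)/0.2573 = 3920 W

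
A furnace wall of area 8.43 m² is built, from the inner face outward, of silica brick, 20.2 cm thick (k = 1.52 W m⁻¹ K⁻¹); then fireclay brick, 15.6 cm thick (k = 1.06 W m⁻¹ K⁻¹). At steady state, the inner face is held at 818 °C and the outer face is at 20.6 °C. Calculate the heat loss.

Q = 24.0 kW

Resistance network (inner→outer):
  R_silica brick = L/(kA) = 0.202/(1.52·8.43) = 0.01576 K/W
  R_fireclay brick = L/(kA) = 0.156/(1.06·8.43) = 0.01746 K/W
ΣR = 0.01576 + 0.01746 = 0.03322 K/W
Q = ΔT/ΣR = (818 °C − 20.6 °C)/0.03322 = 24000 W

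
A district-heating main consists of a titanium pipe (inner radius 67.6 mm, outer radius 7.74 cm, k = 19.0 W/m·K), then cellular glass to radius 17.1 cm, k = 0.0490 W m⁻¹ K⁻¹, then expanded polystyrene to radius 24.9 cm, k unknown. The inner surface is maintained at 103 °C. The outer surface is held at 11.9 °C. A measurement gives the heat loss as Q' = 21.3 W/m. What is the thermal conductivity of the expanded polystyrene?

ΣR = ΔT/Q' = |103 − 11.9|/21.3 = 4.277 m·K/W
Known resistances:
  R'_titanium = ln(0.0774/0.0676)/(2πk) = 0.1354/(2π·19.0) = 0.001134 m·K/W
  R'_cellular glass = ln(0.171/0.0774)/(2πk) = 0.7927/(2π·0.0490) = 2.575 m·K/W
R_expanded polystyrene = ΣR − ΣR_known = 4.277 − 2.576 = 1.701 m·K/W
ln(r₂/r₁)/(2πk) = 1.701 ⇒ k = 0.3758/(2π·1.701) = 0.0352 W/m·K

k = 0.0352 W/m·K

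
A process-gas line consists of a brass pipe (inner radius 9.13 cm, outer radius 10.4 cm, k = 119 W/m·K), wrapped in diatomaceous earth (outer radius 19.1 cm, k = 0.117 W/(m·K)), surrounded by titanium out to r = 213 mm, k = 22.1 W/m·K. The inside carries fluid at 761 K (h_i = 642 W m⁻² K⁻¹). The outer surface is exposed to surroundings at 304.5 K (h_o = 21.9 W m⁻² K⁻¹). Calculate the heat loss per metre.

Q' = 528 W/m

Treat each layer as a resistance in series:
  R'_conv,in = 1/(2πr h) = 1/(2π·0.0913·642) = 0.002715 m·K/W
  R'_brass = ln(0.104/0.0913)/(2πk) = 0.1302/(2π·119) = 1.742×10^-4 m·K/W
  R'_diatomaceous earth = ln(0.191/0.104)/(2πk) = 0.6079/(2π·0.117) = 0.8269 m·K/W
  R'_titanium = ln(0.213/0.191)/(2πk) = 0.1090/(2π·22.1) = 7.851×10^-4 m·K/W
  R'_conv,out = 1/(2πr h) = 1/(2π·0.213·21.9) = 0.03412 m·K/W
ΣR = 0.002715 + 1.742×10^-4 + 0.8269 + 7.851×10^-4 + 0.03412 = 0.8647 m·K/W
Q' = ΔT/ΣR = (761 K − 304.5 K)/0.8647 = 528 W/m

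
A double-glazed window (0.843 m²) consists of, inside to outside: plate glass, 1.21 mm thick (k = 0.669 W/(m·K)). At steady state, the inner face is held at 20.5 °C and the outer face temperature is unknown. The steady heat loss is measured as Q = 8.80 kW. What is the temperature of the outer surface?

Series resistances:
  R_plate glass = L/(kA) = 0.00121/(0.669·0.843) = 0.002146 K/W
ΣR = 0.002146 K/W
ΔT = Q·ΣR = 8800 × 0.002146 = 18.88 K
Heat flows outward, so T_out = T_in − ΔT = 20.5 − 18.88 = 1.62 °C

T_out = 1.62 °C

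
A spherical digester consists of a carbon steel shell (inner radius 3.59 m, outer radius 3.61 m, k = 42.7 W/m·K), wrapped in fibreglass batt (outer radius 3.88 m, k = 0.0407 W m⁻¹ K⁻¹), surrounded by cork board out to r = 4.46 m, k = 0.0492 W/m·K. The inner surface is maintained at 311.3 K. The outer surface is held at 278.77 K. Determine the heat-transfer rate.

Q = 354 W

Series thermal resistances, inner to outer:
  R_carbon steel = (1/3.59 − 1/3.61)/(4πk) = 0.001543/(4π·42.7) = 2.876×10^-6 K/W
  R_fibreglass batt = (1/3.61 − 1/3.88)/(4πk) = 0.01928/(4π·0.0407) = 0.03769 K/W
  R_cork board = (1/3.88 − 1/4.46)/(4πk) = 0.03352/(4π·0.0492) = 0.05421 K/W
ΣR = 2.876×10^-6 + 0.03769 + 0.05421 = 0.09190 K/W
Q = ΔT/ΣR = (311.3 K − 278.77 K)/0.09190 = 354 W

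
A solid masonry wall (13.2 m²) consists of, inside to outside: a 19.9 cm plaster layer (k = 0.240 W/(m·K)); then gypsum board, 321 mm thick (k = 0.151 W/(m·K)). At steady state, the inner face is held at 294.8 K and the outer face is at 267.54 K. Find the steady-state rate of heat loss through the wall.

Series thermal resistances, inner to outer:
  R_plaster = L/(kA) = 0.199/(0.240·13.2) = 0.06282 K/W
  R_gypsum board = L/(kA) = 0.321/(0.151·13.2) = 0.1610 K/W
ΣR = 0.06282 + 0.1610 = 0.2238 K/W
Q = ΔT/ΣR = (294.8 K − 267.54 K)/0.2238 = 122 W

Q = 122 W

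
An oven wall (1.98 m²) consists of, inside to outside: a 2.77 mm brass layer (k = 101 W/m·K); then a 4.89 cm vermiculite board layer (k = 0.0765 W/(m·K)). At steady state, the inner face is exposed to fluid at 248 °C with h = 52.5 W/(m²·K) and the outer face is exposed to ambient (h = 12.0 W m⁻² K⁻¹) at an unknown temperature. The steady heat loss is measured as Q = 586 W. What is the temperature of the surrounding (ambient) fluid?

T_out = 28.5 °C

Series resistances:
  R_conv,in = 1/(hA) = 1/(52.5·1.98) = 0.009620 K/W
  R_brass = L/(kA) = 0.00277/(101·1.98) = 1.385×10^-5 K/W
  R_vermiculite board = L/(kA) = 0.0489/(0.0765·1.98) = 0.3228 K/W
  R_conv,out = 1/(hA) = 1/(12.0·1.98) = 0.04209 K/W
ΣR = 0.3746 K/W
ΔT = Q·ΣR = 586 × 0.3746 = 219.5 K
Heat flows outward, so T_out = T_in − ΔT = 248 − 219.5 = 28.5 °C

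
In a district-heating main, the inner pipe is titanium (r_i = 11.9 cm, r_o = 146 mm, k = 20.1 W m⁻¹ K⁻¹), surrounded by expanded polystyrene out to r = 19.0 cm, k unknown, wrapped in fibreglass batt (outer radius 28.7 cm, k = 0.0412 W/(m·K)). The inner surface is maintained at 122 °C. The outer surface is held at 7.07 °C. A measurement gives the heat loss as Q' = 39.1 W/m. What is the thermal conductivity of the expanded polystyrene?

ΣR = ΔT/Q' = |122 − 7.07|/39.1 = 2.939 m·K/W
Known resistances:
  R'_titanium = ln(0.146/0.119)/(2πk) = 0.2045/(2π·20.1) = 0.001619 m·K/W
  R'_fibreglass batt = ln(0.287/0.190)/(2πk) = 0.4125/(2π·0.0412) = 1.593 m·K/W
R_expanded polystyrene = ΣR − ΣR_known = 2.939 − 1.595 = 1.344 m·K/W
ln(r₂/r₁)/(2πk) = 1.344 ⇒ k = 0.2634/(2π·1.344) = 0.0312 W/m·K

k = 0.0312 W/m·K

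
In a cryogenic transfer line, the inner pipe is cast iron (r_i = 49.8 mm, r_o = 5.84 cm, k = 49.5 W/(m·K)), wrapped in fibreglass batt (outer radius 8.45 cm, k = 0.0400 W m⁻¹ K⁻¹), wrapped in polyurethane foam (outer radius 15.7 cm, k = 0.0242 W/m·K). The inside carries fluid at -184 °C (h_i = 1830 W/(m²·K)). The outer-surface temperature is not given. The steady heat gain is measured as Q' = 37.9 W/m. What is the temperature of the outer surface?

Series resistances:
  R'_conv,in = 1/(2πr h) = 1/(2π·0.0498·1830) = 0.001746 m·K/W
  R'_cast iron = ln(0.0584/0.0498)/(2πk) = 0.1593/(2π·49.5) = 5.122×10^-4 m·K/W
  R'_fibreglass batt = ln(0.0845/0.0584)/(2πk) = 0.3694/(2π·0.0400) = 1.470 m·K/W
  R'_polyurethane foam = ln(0.157/0.0845)/(2πk) = 0.6195/(2π·0.0242) = 4.074 m·K/W
ΣR = 5.546 m·K/W
ΔT = Q'·ΣR = 37.9 × 5.546 = 210.2 K
Heat flows inward, so T_out = T_in + ΔT = -184 + 210.2 = 26.2 °C

T_out = 26.2 °C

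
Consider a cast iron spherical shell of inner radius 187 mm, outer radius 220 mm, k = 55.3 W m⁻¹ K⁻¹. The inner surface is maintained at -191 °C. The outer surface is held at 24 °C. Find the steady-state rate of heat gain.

Q = 186 kW

Q = 4πk·ΔT/(1/r₁ − 1/r₂) = 4π × 55.3 × 215 / (1/0.187 − 1/0.220) = 1.86×10^5 W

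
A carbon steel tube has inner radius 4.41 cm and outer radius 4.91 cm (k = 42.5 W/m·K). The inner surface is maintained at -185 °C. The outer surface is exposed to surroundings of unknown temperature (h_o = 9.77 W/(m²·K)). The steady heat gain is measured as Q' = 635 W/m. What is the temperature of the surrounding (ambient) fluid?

Series resistances:
  R'_carbon steel = ln(0.0491/0.0441)/(2πk) = 0.1074/(2π·42.5) = 4.022×10^-4 m·K/W
  R'_conv,out = 1/(2πr h) = 1/(2π·0.0491·9.77) = 0.3318 m·K/W
ΣR = 0.3322 m·K/W
ΔT = Q'·ΣR = 635 × 0.3322 = 210.9 K
Heat flows inward, so T_out = T_in + ΔT = -185 + 210.9 = 25.9 °C

T_out = 25.9 °C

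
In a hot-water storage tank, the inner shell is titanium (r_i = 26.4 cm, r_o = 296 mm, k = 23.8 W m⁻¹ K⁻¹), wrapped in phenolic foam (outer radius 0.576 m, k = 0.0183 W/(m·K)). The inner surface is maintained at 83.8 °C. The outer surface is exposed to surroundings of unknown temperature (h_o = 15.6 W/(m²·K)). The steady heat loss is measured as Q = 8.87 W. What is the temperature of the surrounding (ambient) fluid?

Series resistances:
  R_titanium = (1/0.264 − 1/0.296)/(4πk) = 0.4095/(4π·23.8) = 0.001369 K/W
  R_phenolic foam = (1/0.296 − 1/0.576)/(4πk) = 1.642/(4π·0.0183) = 7.141 K/W
  R_conv,out = 1/(4πr²h) = 1/(4π·0.576²·15.6) = 0.01538 K/W
ΣR = 7.158 K/W
ΔT = Q·ΣR = 8.87 × 7.158 = 63.49 K
Heat flows outward, so T_out = T_in − ΔT = 83.8 − 63.49 = 20.3 °C

T_out = 20.3 °C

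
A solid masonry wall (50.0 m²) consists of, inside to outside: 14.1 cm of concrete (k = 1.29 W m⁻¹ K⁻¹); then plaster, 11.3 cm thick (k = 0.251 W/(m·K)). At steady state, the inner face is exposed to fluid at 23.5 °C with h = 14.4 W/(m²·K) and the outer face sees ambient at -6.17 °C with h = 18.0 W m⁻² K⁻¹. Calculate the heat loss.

Q = 2.17 kW

Resistance network (inner→outer):
  R_conv,in = 1/(hA) = 1/(14.4·50.0) = 0.001389 K/W
  R_concrete = L/(kA) = 0.141/(1.29·50.0) = 0.002186 K/W
  R_plaster = L/(kA) = 0.113/(0.251·50.0) = 0.009004 K/W
  R_conv,out = 1/(hA) = 1/(18.0·50.0) = 0.001111 K/W
ΣR = 0.001389 + 0.002186 + 0.009004 + 0.001111 = 0.01369 K/W
Q = ΔT/ΣR = (23.5 °C − -6.17 °C)/0.01369 = 2170 W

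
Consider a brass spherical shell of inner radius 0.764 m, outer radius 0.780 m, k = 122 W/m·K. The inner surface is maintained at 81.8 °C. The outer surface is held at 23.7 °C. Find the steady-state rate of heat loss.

Q = 4πk·ΔT/(1/r₁ − 1/r₂) = 4π × 122 × 58.1 / (1/0.764 − 1/0.780) = 3.32×10^6 W

Q = 3320 kW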